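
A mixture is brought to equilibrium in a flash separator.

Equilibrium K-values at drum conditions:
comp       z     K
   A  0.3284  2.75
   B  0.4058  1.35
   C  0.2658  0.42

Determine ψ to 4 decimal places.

Rachford–Rice: g(ψ) = Σ zᵢ(Kᵢ−1)/(1+ψ(Kᵢ−1)) = 0.
Feasibility: ΣzᵢKᵢ = 1.5626, Σzᵢ/Kᵢ = 1.0529 — both > 1, two phases present.
Iterate (Newton) starting at ψ = 0.5:
  ψ = 0.5000: g = 0.21025, g' = -0.4995 → ψ = 0.9210
  ψ = 0.9210: g = -0.00348, g' = -0.5879 → ψ = 0.9150
Converged at ψ = 0.9150.

ψ = 0.9150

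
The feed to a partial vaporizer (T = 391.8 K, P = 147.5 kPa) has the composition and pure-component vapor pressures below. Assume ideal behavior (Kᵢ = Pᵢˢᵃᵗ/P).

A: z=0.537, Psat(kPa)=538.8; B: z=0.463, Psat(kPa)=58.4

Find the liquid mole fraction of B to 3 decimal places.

x_B = 0.815

Raoult's law: Kᵢ = Pᵢˢᵃᵗ/P = Pᵢˢᵃᵗ/147.5.
  K_A = 538.8/147.5 = 3.65288, K_B = 58.4/147.5 = 0.39593
Rachford–Rice: g(ψ) = Σ zᵢ(Kᵢ−1)/(1+ψ(Kᵢ−1)) = 0.
Check two-phase: ΣzᵢKᵢ = 2.145 > 1 and Σzᵢ/Kᵢ = 1.316 > 1, so g(0) = 1.145 > 0 and g(1) = -0.316 < 0.
Newton iteration, ψ⁰ = 0.59:
  ψ = 0.590: g = 0.1208, g' = -0.982 → ψ = 0.713
  ψ = 0.713: g = 0.0014, g' = -0.973 → ψ = 0.714
Converged at ψ = 0.714.
Compositions from xᵢ = zᵢ/(1+ψ(Kᵢ−1)), yᵢ = Kᵢxᵢ:
  A: x = 0.185, y = 0.678
  B: x = 0.815, y = 0.322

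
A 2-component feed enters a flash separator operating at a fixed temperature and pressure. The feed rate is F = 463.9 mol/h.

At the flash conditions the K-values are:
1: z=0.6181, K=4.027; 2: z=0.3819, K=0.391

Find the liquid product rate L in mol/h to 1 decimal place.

Rachford–Rice: g(ψ) = Σ zᵢ(Kᵢ−1)/(1+ψ(Kᵢ−1)) = 0.
g(0) = ΣzᵢKᵢ − 1 = 1.6384 and g(1) = 1 − Σzᵢ/Kᵢ = -0.1302, so a root lies in (0, 1).
Binary case is linear: z₁(K₁−1)(1+ψ(K₂−1)) + z₂(K₂−1)(1+ψ(K₁−1)) = 0
⇒ ψ = [z₁(K₁−1)+z₂(K₂−1)] / [−(K₁−1)(K₂−1)] = 1.63841/1.84344 = 0.8888
Then V = ψ·F = 0.8888·463.9 = 412.3 mol/h and L = F − V = 51.6 mol/h.

L = 51.6 mol/h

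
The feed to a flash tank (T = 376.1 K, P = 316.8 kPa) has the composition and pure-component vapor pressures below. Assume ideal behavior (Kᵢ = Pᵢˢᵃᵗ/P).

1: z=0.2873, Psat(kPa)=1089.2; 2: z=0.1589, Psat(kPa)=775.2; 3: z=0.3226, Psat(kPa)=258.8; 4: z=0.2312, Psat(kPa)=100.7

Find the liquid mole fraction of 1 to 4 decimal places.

Raoult's law: Kᵢ = Pᵢˢᵃᵗ/P = Pᵢˢᵃᵗ/316.8.
  K_1 = 1089.2/316.8 = 3.438131, K_2 = 775.2/316.8 = 2.446970, K_3 = 258.8/316.8 = 0.816919, K_4 = 100.7/316.8 = 0.317866
Rachford–Rice: g(ψ) = Σ zᵢ(Kᵢ−1)/(1+ψ(Kᵢ−1)) = 0.
g(0) = ΣzᵢKᵢ − 1 = 0.7136 and g(1) = 1 − Σzᵢ/Kᵢ = -0.2707, so a root lies in (0, 1).
Iterate (Newton) starting at ψ = 0.5:
  ψ = 0.5000: g = 0.14471, g' = -0.7197 → ψ = 0.7011
  ψ = 0.7011: g = 0.00266, g' = -0.7240 → ψ = 0.7048
Converged at ψ = 0.7048.
Compositions from xᵢ = zᵢ/(1+ψ(Kᵢ−1)), yᵢ = Kᵢxᵢ:
  1: x = 0.1057, y = 0.3634
  2: x = 0.0787, y = 0.1925
  3: x = 0.3704, y = 0.3026
  4: x = 0.4452, y = 0.1415

x_1 = 0.1057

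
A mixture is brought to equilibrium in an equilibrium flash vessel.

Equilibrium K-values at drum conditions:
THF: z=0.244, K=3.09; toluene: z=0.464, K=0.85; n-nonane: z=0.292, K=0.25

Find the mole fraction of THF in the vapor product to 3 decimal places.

y_THF = 0.502

Material balance + equilibrium reduce to Σ zᵢ(Kᵢ−1)/(1+ψ(Kᵢ−1)) = 0.
g(0) = ΣzᵢKᵢ − 1 = 0.221 and g(1) = 1 − Σzᵢ/Kᵢ = -0.793, so a root lies in (0, 1).
Newton iteration, ψ⁰ = 0.33:
  ψ = 0.330: g = -0.0624, g' = -0.675 → ψ = 0.237
  ψ = 0.237: g = 0.0022, g' = -0.730 → ψ = 0.240
Converged at ψ = 0.240.
Compositions from xᵢ = zᵢ/(1+ψ(Kᵢ−1)), yᵢ = Kᵢxᵢ:
  THF: x = 0.162, y = 0.502
  toluene: x = 0.481, y = 0.409
  n-nonane: x = 0.356, y = 0.089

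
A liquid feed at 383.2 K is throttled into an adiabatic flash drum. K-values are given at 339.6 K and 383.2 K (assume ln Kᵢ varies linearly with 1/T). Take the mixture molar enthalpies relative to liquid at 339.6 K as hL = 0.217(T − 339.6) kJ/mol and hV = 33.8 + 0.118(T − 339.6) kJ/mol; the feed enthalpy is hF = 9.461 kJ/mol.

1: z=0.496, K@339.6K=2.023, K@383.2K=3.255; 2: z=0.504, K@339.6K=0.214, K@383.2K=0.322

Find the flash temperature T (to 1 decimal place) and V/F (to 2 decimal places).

T = 347.5 K, V/F = 0.23

Adiabatic flash: solve Rachford–Rice at each trial T, then check hF = ψ·hV(T) + (1−ψ)·hL(T).
  T = 339.6 K: K = (2.023, 0.214), RR gives ψ = 0.138, H_out = 4.677 kJ/mol
  T = 383.2 K: K = (3.255, 0.322), RR gives ψ = 0.508, H_out = 24.441 kJ/mol
  T = 361.4 K: K = (2.603, 0.266), RR gives ψ = 0.361, H_out = 16.158 kJ/mol
  T = 350.5 K: K = (2.304, 0.239), RR gives ψ = 0.265, H_out = 11.052 kJ/mol
  T = 345.1 K: K = (2.162, 0.227), RR gives ψ = 0.208, H_out = 8.102 kJ/mol
  T = 347.8 K: K = (2.233, 0.233), RR gives ψ = 0.238, H_out = 9.620 kJ/mol
  T = 346.5 K: K = (2.199, 0.230), RR gives ψ = 0.224, H_out = 8.901 kJ/mol
Linear interpolation between T = 346.5 (H_out = 8.901) and T = 347.8 (H_out = 9.620) on hF = 9.461 gives T ≈ 347.5 K, at which ψ = 0.23.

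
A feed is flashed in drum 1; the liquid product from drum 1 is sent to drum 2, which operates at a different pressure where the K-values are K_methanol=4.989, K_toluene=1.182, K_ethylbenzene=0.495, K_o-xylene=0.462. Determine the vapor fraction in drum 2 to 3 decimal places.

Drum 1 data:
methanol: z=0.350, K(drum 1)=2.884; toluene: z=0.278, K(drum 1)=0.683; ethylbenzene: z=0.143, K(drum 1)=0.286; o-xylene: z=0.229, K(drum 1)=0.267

Drum 1:
Rachford–Rice: g(ψ₁) = Σ zᵢ(Kᵢ−1)/(1+ψ₁(Kᵢ−1)) = 0.
Check two-phase: ΣzᵢKᵢ = 1.301 > 1 and Σzᵢ/Kᵢ = 1.886 > 1, so g(0) = 0.301 > 0 and g(1) = -0.886 < 0.
Newton–Raphson from ψ₁ = 0.5:
  ψ₁ = 0.500: g = -0.1889, g' = -0.852 → ψ₁ = 0.278
  ψ₁ = 0.278: g = -0.0023, g' = -0.876 → ψ₁ = 0.276
Converged at ψ₁ = 0.276.
Drum-1 compositions:
  methanol: x = 0.230, y = 0.664
  toluene: x = 0.305, y = 0.208
  ethylbenzene: x = 0.178, y = 0.051
  o-xylene: x = 0.287, y = 0.077
Drum-2 feed = drum-1 liquid: z₂ = (0.2304, 0.3046, 0.1780, 0.2870).
Drum 2:
Material balance + equilibrium reduce to Σ zᵢ(Kᵢ−1)/(1+ψ₂(Kᵢ−1)) = 0.
Feasibility: ΣzᵢKᵢ = 1.730, Σzᵢ/Kᵢ = 1.285 — both > 1, two phases present.
Newton iteration, ψ₂⁰ = 0.68:
  ψ₂ = 0.680: g = -0.0835, g' = -0.586 → ψ₂ = 0.537
  ψ₂ = 0.537: g = 0.0022, g' = -0.629 → ψ₂ = 0.541
Converged at ψ₂ = 0.541.
  methanol: x = 0.073, y = 0.364
  toluene: x = 0.277, y = 0.328
  ethylbenzene: x = 0.245, y = 0.121
  o-xylene: x = 0.405, y = 0.187

V/F (drum 2) = 0.541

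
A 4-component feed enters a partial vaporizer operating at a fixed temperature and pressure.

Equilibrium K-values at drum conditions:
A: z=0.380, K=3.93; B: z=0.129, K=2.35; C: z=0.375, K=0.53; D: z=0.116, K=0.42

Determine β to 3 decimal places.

Rachford–Rice: g(β) = Σ zᵢ(Kᵢ−1)/(1+β(Kᵢ−1)) = 0.
Feasibility: ΣzᵢKᵢ = 2.044, Σzᵢ/Kᵢ = 1.135 — both > 1, two phases present.
Newton iteration, β⁰ = 0.5:
  β = 0.500: g = 0.2305, g' = -0.840 → β = 0.775
  β = 0.775: g = 0.0264, g' = -0.695 → β = 0.813
Converged at β = 0.813.

β = 0.813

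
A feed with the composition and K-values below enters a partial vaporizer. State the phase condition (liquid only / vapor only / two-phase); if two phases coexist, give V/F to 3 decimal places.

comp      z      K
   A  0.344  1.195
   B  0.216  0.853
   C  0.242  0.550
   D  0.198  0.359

liquid only

ΣzᵢKᵢ = 0.800; Σzᵢ/Kᵢ = 1.533.
Since ΣzᵢKᵢ < 1 the mixture is below its bubble point — single liquid phase.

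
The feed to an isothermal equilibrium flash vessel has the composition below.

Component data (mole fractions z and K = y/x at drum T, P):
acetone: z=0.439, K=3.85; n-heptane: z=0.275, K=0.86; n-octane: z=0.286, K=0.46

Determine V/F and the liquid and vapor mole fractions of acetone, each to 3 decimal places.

V/F = 0.911, x_acetone = 0.122, y_acetone = 0.470

Material balance + equilibrium reduce to Σ zᵢ(Kᵢ−1)/(1+V/F(Kᵢ−1)) = 0.
Feasibility: ΣzᵢKᵢ = 2.058, Σzᵢ/Kᵢ = 1.056 — both > 1, two phases present.
Newton iteration, V/F⁰ = 0.5:
  V/F = 0.500: g = 0.2630, g' = -0.769 → V/F = 0.842
  V/F = 0.842: g = 0.0412, g' = -0.596 → V/F = 0.911
Converged at V/F = 0.911.
Compositions from xᵢ = zᵢ/(1+V/F(Kᵢ−1)), yᵢ = Kᵢxᵢ:
  acetone: x = 0.122, y = 0.470
  n-heptane: x = 0.315, y = 0.271
  n-octane: x = 0.563, y = 0.259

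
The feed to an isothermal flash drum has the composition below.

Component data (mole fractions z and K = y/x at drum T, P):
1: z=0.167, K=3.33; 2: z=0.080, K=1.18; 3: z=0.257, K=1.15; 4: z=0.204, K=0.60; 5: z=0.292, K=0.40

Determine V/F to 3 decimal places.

Material balance + equilibrium reduce to Σ zᵢ(Kᵢ−1)/(1+V/F(Kᵢ−1)) = 0.
g(0) = ΣzᵢKᵢ − 1 = 0.185 and g(1) = 1 − Σzᵢ/Kᵢ = -0.411, so a root lies in (0, 1).
Iterate (Newton) starting at V/F = 0.7:
  V/F = 0.700: g = -0.2198, g' = -0.513 → V/F = 0.272
  V/F = 0.272: g = -0.0118, g' = -0.539 → V/F = 0.250
Converged at V/F = 0.250.

V/F = 0.250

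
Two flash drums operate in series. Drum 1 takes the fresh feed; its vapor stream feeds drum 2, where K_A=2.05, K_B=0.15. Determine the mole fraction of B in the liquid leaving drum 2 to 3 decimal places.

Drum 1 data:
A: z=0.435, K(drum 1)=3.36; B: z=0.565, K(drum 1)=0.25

Drum 1:
Material balance + equilibrium reduce to Σ zᵢ(Kᵢ−1)/(1+ψ₁(Kᵢ−1)) = 0.
g(0) = ΣzᵢKᵢ − 1 = 0.603 and g(1) = 1 − Σzᵢ/Kᵢ = -1.389, so a root lies in (0, 1).
Binary case is linear: z₁(K₁−1)(1+ψ₁(K₂−1)) + z₂(K₂−1)(1+ψ₁(K₁−1)) = 0
⇒ ψ₁ = [z₁(K₁−1)+z₂(K₂−1)] / [−(K₁−1)(K₂−1)] = 0.6028/1.7700 = 0.341
Drum-1 compositions:
  A: x = 0.241, y = 0.810
  B: x = 0.759, y = 0.190
Drum-2 feed = drum-1 vapor: z₂ = (0.8103, 0.1897).
Drum 2:
Let ψ₂ = V/F and solve Σ zᵢ(Kᵢ−1)/(1+ψ₂(Kᵢ−1)) = 0.
Feasibility: ΣzᵢKᵢ = 1.690, Σzᵢ/Kᵢ = 1.660 — both > 1, two phases present.
Binary case is linear: z₁(K₁−1)(1+ψ₂(K₂−1)) + z₂(K₂−1)(1+ψ₂(K₁−1)) = 0
⇒ ψ₂ = [z₁(K₁−1)+z₂(K₂−1)] / [−(K₁−1)(K₂−1)] = 0.6895/0.8925 = 0.773
  A: x = 0.447, y = 0.917
  B: x = 0.553, y = 0.083

x_B (drum 2) = 0.553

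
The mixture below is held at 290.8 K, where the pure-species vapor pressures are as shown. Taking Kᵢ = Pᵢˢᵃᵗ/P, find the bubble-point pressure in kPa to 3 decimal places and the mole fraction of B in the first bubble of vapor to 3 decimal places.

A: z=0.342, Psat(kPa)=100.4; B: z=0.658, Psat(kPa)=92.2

Pbub = 95.004 kPa, y_B = 0.639

At the bubble point ψ → 0, so ΣzᵢKᵢ = 1 with Kᵢ = Pᵢˢᵃᵗ/P ⇒ P = ΣzᵢPᵢˢᵃᵗ.
P = 0.342·100.4 + 0.658·92.2 = 95.004 kPa
yᵢ = zᵢPᵢˢᵃᵗ/P ⇒ y_B = 0.658·92.2/95.004 = 0.639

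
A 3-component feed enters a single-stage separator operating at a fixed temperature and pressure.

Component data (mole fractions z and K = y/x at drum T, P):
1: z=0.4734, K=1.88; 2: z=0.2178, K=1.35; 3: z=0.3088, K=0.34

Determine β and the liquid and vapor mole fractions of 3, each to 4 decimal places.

β = 0.5967, x_3 = 0.5094, y_3 = 0.1732

Material balance + equilibrium reduce to Σ zᵢ(Kᵢ−1)/(1+β(Kᵢ−1)) = 0.
Feasibility: ΣzᵢKᵢ = 1.2890, Σzᵢ/Kᵢ = 1.3214 — both > 1, two phases present.
Newton–Raphson from β = 0.61:
  β = 0.6100: g = -0.00726, g' = -0.5502 → β = 0.5968
  β = 0.5968: g = -0.00005, g' = -0.5420 → β = 0.5967
Converged at β = 0.5967.
Compositions from xᵢ = zᵢ/(1+β(Kᵢ−1)), yᵢ = Kᵢxᵢ:
  1: x = 0.3104, y = 0.5836
  2: x = 0.1802, y = 0.2432
  3: x = 0.5094, y = 0.1732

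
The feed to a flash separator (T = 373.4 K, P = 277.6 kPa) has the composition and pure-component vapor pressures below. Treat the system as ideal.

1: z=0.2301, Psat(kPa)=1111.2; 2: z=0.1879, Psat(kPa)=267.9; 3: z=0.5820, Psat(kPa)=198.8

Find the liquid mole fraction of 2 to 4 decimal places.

Raoult's law: Kᵢ = Pᵢˢᵃᵗ/P = Pᵢˢᵃᵗ/277.6.
  K_1 = 1111.2/277.6 = 4.002882, K_2 = 267.9/277.6 = 0.965058, K_3 = 198.8/277.6 = 0.716138
Rachford–Rice: g(ψ) = Σ zᵢ(Kᵢ−1)/(1+ψ(Kᵢ−1)) = 0.
Feasibility: ΣzᵢKᵢ = 1.5192, Σzᵢ/Kᵢ = 1.0649 — both > 1, two phases present.
Iterate (Newton) starting at ψ = 0.5:
  ψ = 0.5000: g = 0.07701, g' = -0.3955 → ψ = 0.6947
  ψ = 0.6947: g = 0.01138, g' = -0.2909 → ψ = 0.7338
  ψ = 0.7338: g = 0.00027, g' = -0.2772 → ψ = 0.7348
Converged at ψ = 0.7348.
Compositions from xᵢ = zᵢ/(1+ψ(Kᵢ−1)), yᵢ = Kᵢxᵢ:
  1: x = 0.0718, y = 0.2872
  2: x = 0.1929, y = 0.1861
  3: x = 0.7354, y = 0.5266

x_2 = 0.1929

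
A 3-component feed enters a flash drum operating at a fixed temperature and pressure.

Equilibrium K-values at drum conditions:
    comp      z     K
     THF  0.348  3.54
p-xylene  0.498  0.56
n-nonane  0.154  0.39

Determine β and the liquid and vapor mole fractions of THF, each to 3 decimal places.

β = 0.463, x_THF = 0.160, y_THF = 0.566

Iterate (Newton) starting at β = 0.5:
  β = 0.500: g = -0.0267, g' = -0.713 → β = 0.463
Converged at β = 0.463.
Compositions from xᵢ = zᵢ/(1+β(Kᵢ−1)), yᵢ = Kᵢxᵢ:
  THF: x = 0.160, y = 0.566
  p-xylene: x = 0.625, y = 0.350
  n-nonane: x = 0.215, y = 0.084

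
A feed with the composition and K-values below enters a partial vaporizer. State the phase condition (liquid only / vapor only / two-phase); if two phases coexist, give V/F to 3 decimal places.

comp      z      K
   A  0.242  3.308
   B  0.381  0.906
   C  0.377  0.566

ΣzᵢKᵢ = 1.359; Σzᵢ/Kᵢ = 1.160.
Both exceed 1, so a two-phase solution exists.
Let ψ = V/F and solve Σ zᵢ(Kᵢ−1)/(1+ψ(Kᵢ−1)) = 0.
Newton–Raphson from ψ = 0.5:
  ψ = 0.500: g = 0.0128, g' = -0.397 → ψ = 0.532
  ψ = 0.532: g = 0.0002, g' = -0.383 → ψ = 0.533
Converged at ψ = 0.533.

two-phase, V/F = 0.533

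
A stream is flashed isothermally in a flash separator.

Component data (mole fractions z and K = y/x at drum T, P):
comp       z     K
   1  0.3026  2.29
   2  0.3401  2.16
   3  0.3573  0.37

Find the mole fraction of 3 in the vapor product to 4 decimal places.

Let ψ = V/F and solve Σ zᵢ(Kᵢ−1)/(1+ψ(Kᵢ−1)) = 0.
Check two-phase: ΣzᵢKᵢ = 1.5598 > 1 and Σzᵢ/Kᵢ = 1.2553 > 1, so g(0) = 0.5598 > 0 and g(1) = -0.2553 < 0.
Newton iteration, ψ⁰ = 0.5:
  ψ = 0.5000: g = 0.15838, g' = -0.6716 → ψ = 0.7358
  ψ = 0.7358: g = -0.00651, g' = -0.7585 → ψ = 0.7272
Converged at ψ = 0.7272.
Compositions from xᵢ = zᵢ/(1+ψ(Kᵢ−1)), yᵢ = Kᵢxᵢ:
  1: x = 0.1561, y = 0.3575
  2: x = 0.1845, y = 0.3985
  3: x = 0.6594, y = 0.2440

y_3 = 0.2440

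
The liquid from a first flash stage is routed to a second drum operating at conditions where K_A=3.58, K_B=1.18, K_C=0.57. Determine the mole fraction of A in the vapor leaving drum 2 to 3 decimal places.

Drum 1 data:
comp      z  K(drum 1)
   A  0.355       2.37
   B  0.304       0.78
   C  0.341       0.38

y_A (drum 2) = 0.302

Drum 1:
Rachford–Rice: g(ψ₁) = Σ zᵢ(Kᵢ−1)/(1+ψ₁(Kᵢ−1)) = 0.
Check two-phase: ΣzᵢKᵢ = 1.208 > 1 and Σzᵢ/Kᵢ = 1.437 > 1, so g(0) = 0.208 > 0 and g(1) = -0.437 < 0.
Newton–Raphson from ψ₁ = 0.5:
  ψ₁ = 0.500: g = -0.0929, g' = -0.529 → ψ₁ = 0.324
Converged at ψ₁ = 0.324.
Drum-1 compositions:
  A: x = 0.246, y = 0.582
  B: x = 0.327, y = 0.255
  C: x = 0.427, y = 0.162
Drum-2 feed = drum-1 liquid: z₂ = (0.2458, 0.3274, 0.4269).
Drum 2:
Rachford–Rice: g(ψ₂) = Σ zᵢ(Kᵢ−1)/(1+ψ₂(Kᵢ−1)) = 0.
Feasibility: ΣzᵢKᵢ = 1.509, Σzᵢ/Kᵢ = 1.095 — both > 1, two phases present.
Newton–Raphson from ψ₂ = 0.5:
  ψ₂ = 0.500: g = 0.0971, g' = -0.449 → ψ₂ = 0.716
  ψ₂ = 0.716: g = 0.0096, g' = -0.375 → ψ₂ = 0.742
Converged at ψ₂ = 0.742.
  A: x = 0.084, y = 0.302
  B: x = 0.289, y = 0.341
  C: x = 0.627, y = 0.357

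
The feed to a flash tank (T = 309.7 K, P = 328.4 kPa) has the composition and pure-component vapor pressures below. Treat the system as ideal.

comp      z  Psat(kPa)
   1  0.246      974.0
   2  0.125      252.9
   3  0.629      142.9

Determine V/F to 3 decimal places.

Raoult's law: Kᵢ = Pᵢˢᵃᵗ/P = Pᵢˢᵃᵗ/328.4.
  K_1 = 974.0/328.4 = 2.96590, K_2 = 252.9/328.4 = 0.77010, K_3 = 142.9/328.4 = 0.43514
Rachford–Rice: g(V/F) = Σ zᵢ(Kᵢ−1)/(1+V/F(Kᵢ−1)) = 0.
g(0) = ΣzᵢKᵢ − 1 = 0.100 and g(1) = 1 − Σzᵢ/Kᵢ = -0.691, so a root lies in (0, 1).
Iterate (Newton) starting at V/F = 0.5:
  V/F = 0.500: g = -0.2837, g' = -0.640 → V/F = 0.057
  V/F = 0.057: g = 0.0390, g' = -0.991 → V/F = 0.096
  V/F = 0.096: g = 0.0018, g' = -0.904 → V/F = 0.098
Converged at V/F = 0.098.

V/F = 0.098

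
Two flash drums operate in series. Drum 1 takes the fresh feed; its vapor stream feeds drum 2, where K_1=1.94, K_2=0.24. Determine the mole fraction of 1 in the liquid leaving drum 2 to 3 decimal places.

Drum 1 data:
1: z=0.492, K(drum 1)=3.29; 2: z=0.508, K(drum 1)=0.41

Drum 1:
Iterate (Newton) starting at ψ₁ = 0.5:
  ψ₁ = 0.500: g = 0.1001, g' = -0.917 → ψ₁ = 0.609
  ψ₁ = 0.609: g = 0.0025, g' = -0.881 → ψ₁ = 0.612
Converged at ψ₁ = 0.612.
Drum-1 compositions:
  1: x = 0.205, y = 0.674
  2: x = 0.795, y = 0.326
Drum-2 feed = drum-1 vapor: z₂ = (0.6740, 0.3260).
Drum 2:
Binary case is linear: z₁(K₁−1)(1+ψ₂(K₂−1)) + z₂(K₂−1)(1+ψ₂(K₁−1)) = 0
⇒ ψ₂ = [z₁(K₁−1)+z₂(K₂−1)] / [−(K₁−1)(K₂−1)] = 0.3858/0.7144 = 0.540
  1: x = 0.447, y = 0.867
  2: x = 0.553, y = 0.133

x_1 (drum 2) = 0.447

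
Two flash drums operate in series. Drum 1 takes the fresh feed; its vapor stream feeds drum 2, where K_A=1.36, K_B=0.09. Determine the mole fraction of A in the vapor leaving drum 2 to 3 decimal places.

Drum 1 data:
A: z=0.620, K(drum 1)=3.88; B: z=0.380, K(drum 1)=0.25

Drum 1:
Binary case is linear: z₁(K₁−1)(1+ψ₁(K₂−1)) + z₂(K₂−1)(1+ψ₁(K₁−1)) = 0
⇒ ψ₁ = [z₁(K₁−1)+z₂(K₂−1)] / [−(K₁−1)(K₂−1)] = 1.5006/2.1600 = 0.695
Drum-1 compositions:
  A: x = 0.207, y = 0.802
  B: x = 0.793, y = 0.198
Drum-2 feed = drum-1 vapor: z₂ = (0.8017, 0.1983).
Drum 2:
Let ψ₂ = V/F and solve Σ zᵢ(Kᵢ−1)/(1+ψ₂(Kᵢ−1)) = 0.
g(0) = ΣzᵢKᵢ − 1 = 0.108 and g(1) = 1 − Σzᵢ/Kᵢ = -1.793, so a root lies in (0, 1).
Binary case is linear: z₁(K₁−1)(1+ψ₂(K₂−1)) + z₂(K₂−1)(1+ψ₂(K₁−1)) = 0
⇒ ψ₂ = [z₁(K₁−1)+z₂(K₂−1)] / [−(K₁−1)(K₂−1)] = 0.1081/0.3276 = 0.330
  A: x = 0.717, y = 0.974
  B: x = 0.283, y = 0.026

y_A (drum 2) = 0.974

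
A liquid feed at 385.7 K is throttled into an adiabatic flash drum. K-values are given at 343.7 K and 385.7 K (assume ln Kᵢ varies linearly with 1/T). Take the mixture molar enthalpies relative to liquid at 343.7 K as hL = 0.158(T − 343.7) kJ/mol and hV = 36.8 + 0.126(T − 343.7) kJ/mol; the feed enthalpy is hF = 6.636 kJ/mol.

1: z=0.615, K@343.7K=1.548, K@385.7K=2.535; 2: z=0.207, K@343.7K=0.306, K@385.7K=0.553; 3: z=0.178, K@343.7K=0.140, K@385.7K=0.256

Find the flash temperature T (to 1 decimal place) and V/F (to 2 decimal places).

T = 346.4 K, V/F = 0.17

Adiabatic flash: solve Rachford–Rice at each trial T, then check hF = ψ·hV(T) + (1−ψ)·hL(T).
  T = 343.7 K: K = (1.548, 0.306, 0.140), RR gives ψ = 0.095, H_out = 3.483 kJ/mol
  T = 385.7 K: K = (2.535, 0.553, 0.256), RR gives ψ = 0.750, H_out = 33.228 kJ/mol
  T = 364.7 K: K = (2.009, 0.418, 0.193), RR gives ψ = 0.502, H_out = 21.469 kJ/mol
  T = 354.2 K: K = (1.770, 0.359, 0.165), RR gives ψ = 0.337, H_out = 13.962 kJ/mol
  T = 348.9 K: K = (1.656, 0.332, 0.152), RR gives ψ = 0.229, H_out = 9.224 kJ/mol
  T = 346.3 K: K = (1.602, 0.319, 0.146), RR gives ψ = 0.166, H_out = 6.523 kJ/mol
  T = 347.6 K: K = (1.629, 0.325, 0.149), RR gives ψ = 0.199, H_out = 7.911 kJ/mol
Linear interpolation between T = 346.3 (H_out = 6.523) and T = 347.6 (H_out = 7.911) on hF = 6.636 gives T ≈ 346.4 K, at which ψ = 0.17.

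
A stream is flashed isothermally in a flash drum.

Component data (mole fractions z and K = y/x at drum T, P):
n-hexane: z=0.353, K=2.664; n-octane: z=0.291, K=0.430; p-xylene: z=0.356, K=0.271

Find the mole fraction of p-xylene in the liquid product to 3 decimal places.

x_p-xylene = 0.399

Rachford–Rice: g(ψ) = Σ zᵢ(Kᵢ−1)/(1+ψ(Kᵢ−1)) = 0.
Feasibility: ΣzᵢKᵢ = 1.162, Σzᵢ/Kᵢ = 2.123 — both > 1, two phases present.
Iterate (Newton) starting at ψ = 0.5:
  ψ = 0.500: g = -0.3197, g' = -0.945 → ψ = 0.162
  ψ = 0.162: g = -0.0139, g' = -0.965 → ψ = 0.147
Converged at ψ = 0.147.
Compositions from xᵢ = zᵢ/(1+ψ(Kᵢ−1)), yᵢ = Kᵢxᵢ:
  n-hexane: x = 0.284, y = 0.755
  n-octane: x = 0.318, y = 0.137
  p-xylene: x = 0.399, y = 0.108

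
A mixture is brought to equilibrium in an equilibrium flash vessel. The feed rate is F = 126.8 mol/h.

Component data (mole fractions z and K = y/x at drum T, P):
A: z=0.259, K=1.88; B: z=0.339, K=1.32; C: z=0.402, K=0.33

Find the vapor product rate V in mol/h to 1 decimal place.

V = 20.7 mol/h

Let ψ = V/F and solve Σ zᵢ(Kᵢ−1)/(1+ψ(Kᵢ−1)) = 0.
Feasibility: ΣzᵢKᵢ = 1.067, Σzᵢ/Kᵢ = 1.613 — both > 1, two phases present.
Iterate (Newton) starting at ψ = 0.61:
  ψ = 0.610: g = -0.2164, g' = -0.625 → ψ = 0.264
  ψ = 0.264: g = -0.0422, g' = -0.428 → ψ = 0.165
  ψ = 0.165: g = -0.0009, g' = -0.412 → ψ = 0.163
Converged at ψ = 0.163.
Then V = ψ·F = 0.1632·126.8 = 20.7 mol/h and L = F − V = 106.1 mol/h.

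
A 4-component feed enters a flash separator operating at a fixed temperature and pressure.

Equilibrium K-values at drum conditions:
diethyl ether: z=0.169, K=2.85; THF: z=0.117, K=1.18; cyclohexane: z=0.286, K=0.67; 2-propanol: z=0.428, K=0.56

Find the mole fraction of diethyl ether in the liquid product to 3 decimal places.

Iterate (Newton) starting at V/F = 0.3:
  V/F = 0.300: g = -0.1007, g' = -0.391 → V/F = 0.043
  V/F = 0.043: g = 0.0231, g' = -0.619 → V/F = 0.080
  V/F = 0.080: g = 0.0010, g' = -0.565 → V/F = 0.082
Converged at V/F = 0.082.
Compositions from xᵢ = zᵢ/(1+V/F(Kᵢ−1)), yᵢ = Kᵢxᵢ:
  diethyl ether: x = 0.147, y = 0.418
  THF: x = 0.115, y = 0.136
  cyclohexane: x = 0.294, y = 0.197
  2-propanol: x = 0.444, y = 0.249

x_diethyl ether = 0.147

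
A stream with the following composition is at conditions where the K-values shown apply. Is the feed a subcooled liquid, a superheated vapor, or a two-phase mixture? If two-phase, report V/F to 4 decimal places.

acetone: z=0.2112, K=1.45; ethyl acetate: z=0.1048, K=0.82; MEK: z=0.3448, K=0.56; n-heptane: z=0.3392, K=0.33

ΣzᵢKᵢ = 0.6972; Σzᵢ/Kᵢ = 1.9171.
Since ΣzᵢKᵢ < 1 the mixture is below its bubble point — single liquid phase.

subcooled liquid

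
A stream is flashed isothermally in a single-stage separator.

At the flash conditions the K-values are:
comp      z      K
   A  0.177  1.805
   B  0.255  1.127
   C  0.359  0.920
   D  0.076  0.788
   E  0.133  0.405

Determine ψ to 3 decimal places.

Material balance + equilibrium reduce to Σ zᵢ(Kᵢ−1)/(1+ψ(Kᵢ−1)) = 0.
Feasibility: ΣzᵢKᵢ = 1.051, Σzᵢ/Kᵢ = 1.139 — both > 1, two phases present.
Newton iteration, ψ⁰ = 0.5:
  ψ = 0.500: g = -0.0285, g' = -0.164 → ψ = 0.326
  ψ = 0.326: g = -0.0010, g' = -0.155 → ψ = 0.319
Converged at ψ = 0.319.

ψ = 0.319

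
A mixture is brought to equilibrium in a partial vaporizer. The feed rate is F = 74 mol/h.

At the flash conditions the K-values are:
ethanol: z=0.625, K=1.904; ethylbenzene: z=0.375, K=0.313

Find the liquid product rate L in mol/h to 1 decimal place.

Rachford–Rice: g(V/F) = Σ zᵢ(Kᵢ−1)/(1+V/F(Kᵢ−1)) = 0.
g(0) = ΣzᵢKᵢ − 1 = 0.307 and g(1) = 1 − Σzᵢ/Kᵢ = -0.526, so a root lies in (0, 1).
Binary case is linear: z₁(K₁−1)(1+V/F(K₂−1)) + z₂(K₂−1)(1+V/F(K₁−1)) = 0
⇒ V/F = [z₁(K₁−1)+z₂(K₂−1)] / [−(K₁−1)(K₂−1)] = 0.3074/0.6210 = 0.495
Then V = V/F·F = 0.4949·74 = 36.6 mol/h and L = F − V = 37.4 mol/h.

L = 37.4 mol/h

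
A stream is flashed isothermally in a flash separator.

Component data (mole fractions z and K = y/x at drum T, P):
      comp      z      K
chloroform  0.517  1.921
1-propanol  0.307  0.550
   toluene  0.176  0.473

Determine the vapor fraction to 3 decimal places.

ψ = 0.555

Material balance + equilibrium reduce to Σ zᵢ(Kᵢ−1)/(1+ψ(Kᵢ−1)) = 0.
g(0) = ΣzᵢKᵢ − 1 = 0.245 and g(1) = 1 − Σzᵢ/Kᵢ = -0.199, so a root lies in (0, 1).
Newton–Raphson from ψ = 0.5:
  ψ = 0.500: g = 0.0218, g' = -0.399 → ψ = 0.555
Converged at ψ = 0.555.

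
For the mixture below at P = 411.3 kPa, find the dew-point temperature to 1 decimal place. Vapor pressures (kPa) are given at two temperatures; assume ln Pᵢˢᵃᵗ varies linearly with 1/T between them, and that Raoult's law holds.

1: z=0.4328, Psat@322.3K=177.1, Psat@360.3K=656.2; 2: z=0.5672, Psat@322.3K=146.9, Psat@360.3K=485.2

Dew-point temperature: Σzᵢ·P/Pᵢˢᵃᵗ(T) = 1. Interpolate ln Pᵢˢᵃᵗ = aᵢ + bᵢ/T.
  T = 322.3 K: ΣzᵢP/Pᵢˢᵃᵗ = 2.5932
  T = 360.3 K: ΣzᵢP/Pᵢˢᵃᵗ = 0.7521
  T = 341.3 K: ΣzᵢP/Pᵢˢᵃᵗ = 1.3487
  T = 350.8 K: ΣzᵢP/Pᵢˢᵃᵗ = 0.9991
  T = 346.1 K: ΣzᵢP/Pᵢˢᵃᵗ = 1.1566
  T = 348.5 K: ΣzᵢP/Pᵢˢᵃᵗ = 1.0728
Interpolating between 348.5 K and 350.8 K gives T ≈ 350.8 K.

T = 350.8 K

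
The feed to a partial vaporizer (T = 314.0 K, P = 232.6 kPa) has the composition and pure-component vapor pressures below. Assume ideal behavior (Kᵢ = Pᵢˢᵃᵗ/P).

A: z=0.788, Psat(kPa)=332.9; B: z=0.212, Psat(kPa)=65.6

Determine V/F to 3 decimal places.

Raoult's law: Kᵢ = Pᵢˢᵃᵗ/P = Pᵢˢᵃᵗ/232.6.
  K_A = 332.9/232.6 = 1.43121, K_B = 65.6/232.6 = 0.28203
Rachford–Rice: g(V/F) = Σ zᵢ(Kᵢ−1)/(1+V/F(Kᵢ−1)) = 0.
Feasibility: ΣzᵢKᵢ = 1.188, Σzᵢ/Kᵢ = 1.302 — both > 1, two phases present.
Binary case is linear: z₁(K₁−1)(1+V/F(K₂−1)) + z₂(K₂−1)(1+V/F(K₁−1)) = 0
⇒ V/F = [z₁(K₁−1)+z₂(K₂−1)] / [−(K₁−1)(K₂−1)] = 0.1876/0.3096 = 0.606

V/F = 0.606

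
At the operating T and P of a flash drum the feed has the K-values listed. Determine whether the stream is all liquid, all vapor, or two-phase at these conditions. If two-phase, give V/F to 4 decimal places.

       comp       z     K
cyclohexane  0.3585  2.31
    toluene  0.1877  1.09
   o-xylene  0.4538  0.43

two-phase, V/F = 0.3794

ΣzᵢKᵢ = 1.2279; Σzᵢ/Kᵢ = 1.3827.
Both exceed 1, so a two-phase solution exists.
Let ψ = V/F and solve Σ zᵢ(Kᵢ−1)/(1+ψ(Kᵢ−1)) = 0.
Newton iteration, ψ⁰ = 0.5:
  ψ = 0.5000: g = -0.06184, g' = -0.5144 → ψ = 0.3798
  ψ = 0.3798: g = -0.00019, g' = -0.5159 → ψ = 0.3794
Converged at ψ = 0.3794.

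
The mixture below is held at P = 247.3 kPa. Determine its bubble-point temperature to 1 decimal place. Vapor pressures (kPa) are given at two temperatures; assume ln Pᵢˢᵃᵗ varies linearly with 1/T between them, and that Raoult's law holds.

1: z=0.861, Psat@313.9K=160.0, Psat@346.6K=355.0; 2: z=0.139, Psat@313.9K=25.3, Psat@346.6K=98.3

Bubble-point temperature: ΣzᵢPᵢˢᵃᵗ(T) = P. Interpolate ln Pᵢˢᵃᵗ = aᵢ + bᵢ/T.
  T = 313.9 K: ΣzᵢPᵢˢᵃᵗ = 141.28 kPa
  T = 346.6 K: ΣzᵢPᵢˢᵃᵗ = 319.32 kPa
  T = 330.2 K: ΣzᵢPᵢˢᵃᵗ = 216.19 kPa
  T = 338.4 K: ΣzᵢPᵢˢᵃᵗ = 263.90 kPa
  T = 334.3 K: ΣzᵢPᵢˢᵃᵗ = 239.13 kPa
  T = 336.4 K: ΣzᵢPᵢˢᵃᵗ = 251.58 kPa
Interpolating between 334.3 K and 336.4 K gives T ≈ 335.7 K.

T = 335.7 K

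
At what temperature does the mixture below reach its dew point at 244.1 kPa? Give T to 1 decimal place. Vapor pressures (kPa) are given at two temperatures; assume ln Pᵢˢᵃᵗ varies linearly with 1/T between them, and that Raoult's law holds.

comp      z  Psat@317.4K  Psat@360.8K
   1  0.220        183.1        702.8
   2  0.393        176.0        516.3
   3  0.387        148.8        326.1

T = 333.0 K

Dew-point temperature: Σzᵢ·P/Pᵢˢᵃᵗ(T) = 1. Interpolate ln Pᵢˢᵃᵗ = aᵢ + bᵢ/T.
  T = 317.4 K: ΣzᵢP/Pᵢˢᵃᵗ = 1.4732
  T = 360.8 K: ΣzᵢP/Pᵢˢᵃᵗ = 0.5519
  T = 339.1 K: ΣzᵢP/Pᵢˢᵃᵗ = 0.8691
  T = 328.2 K: ΣzᵢP/Pᵢˢᵃᵗ = 1.1213
  T = 333.6 K: ΣzᵢP/Pᵢˢᵃᵗ = 0.9859
  T = 330.9 K: ΣzᵢP/Pᵢˢᵃᵗ = 1.0508
Interpolating between 330.9 K and 333.6 K gives T ≈ 333.0 K.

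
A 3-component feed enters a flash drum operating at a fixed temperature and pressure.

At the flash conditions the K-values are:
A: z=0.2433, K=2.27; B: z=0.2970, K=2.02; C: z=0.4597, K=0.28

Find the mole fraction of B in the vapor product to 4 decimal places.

y_B = 0.4444

Rachford–Rice: g(V/F) = Σ zᵢ(Kᵢ−1)/(1+V/F(Kᵢ−1)) = 0.
Check two-phase: ΣzᵢKᵢ = 1.2809 > 1 and Σzᵢ/Kᵢ = 1.8960 > 1, so g(0) = 0.2809 > 0 and g(1) = -0.8960 < 0.
Newton iteration, V/F⁰ = 0.6:
  V/F = 0.6000: g = -0.21943, g' = -0.9840 → V/F = 0.3770
  V/F = 0.3770: g = -0.02655, g' = -0.7896 → V/F = 0.3434
  V/F = 0.3434: g = -0.00017, g' = -0.7803 → V/F = 0.3432
Converged at V/F = 0.3432.
Compositions from xᵢ = zᵢ/(1+V/F(Kᵢ−1)), yᵢ = Kᵢxᵢ:
  A: x = 0.1695, y = 0.3847
  B: x = 0.2200, y = 0.4444
  C: x = 0.6106, y = 0.1710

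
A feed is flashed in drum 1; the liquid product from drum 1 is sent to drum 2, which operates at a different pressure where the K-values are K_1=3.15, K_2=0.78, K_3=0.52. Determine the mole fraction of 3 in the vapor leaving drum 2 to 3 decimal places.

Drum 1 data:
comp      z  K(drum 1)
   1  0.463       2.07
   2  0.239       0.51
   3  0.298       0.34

Drum 1:
Newton iteration, ψ₁⁰ = 0.42:
  ψ₁ = 0.420: g = -0.0778, g' = -0.592 → ψ₁ = 0.289
  ψ₁ = 0.289: g = -0.0008, g' = -0.585 → ψ₁ = 0.287
Converged at ψ₁ = 0.287.
Drum-1 compositions:
  1: x = 0.354, y = 0.733
  2: x = 0.278, y = 0.142
  3: x = 0.368, y = 0.125
Drum-2 feed = drum-1 liquid: z₂ = (0.3542, 0.2781, 0.3677).
Drum 2:
Rachford–Rice: g(ψ₂) = Σ zᵢ(Kᵢ−1)/(1+ψ₂(Kᵢ−1)) = 0.
Feasibility: ΣzᵢKᵢ = 1.524, Σzᵢ/Kᵢ = 1.176 — both > 1, two phases present.
Iterate (Newton) starting at ψ₂ = 0.33:
  ψ₂ = 0.330: g = 0.1697, g' = -0.695 → ψ₂ = 0.574
  ψ₂ = 0.574: g = 0.0272, g' = -0.507 → ψ₂ = 0.628
  ψ₂ = 0.628: g = 0.0005, g' = -0.488 → ψ₂ = 0.629
Converged at ψ₂ = 0.629.
  1: x = 0.151, y = 0.474
  2: x = 0.323, y = 0.252
  3: x = 0.527, y = 0.274

y_3 (drum 2) = 0.274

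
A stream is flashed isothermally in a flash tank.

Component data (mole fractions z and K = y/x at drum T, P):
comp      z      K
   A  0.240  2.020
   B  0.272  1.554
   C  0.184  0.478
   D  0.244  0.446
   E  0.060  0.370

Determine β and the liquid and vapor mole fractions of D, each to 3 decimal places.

Material balance + equilibrium reduce to Σ zᵢ(Kᵢ−1)/(1+β(Kᵢ−1)) = 0.
Feasibility: ΣzᵢKᵢ = 1.126, Σzᵢ/Kᵢ = 1.388 — both > 1, two phases present.
Iterate (Newton) starting at β = 0.5:
  β = 0.500: g = -0.0920, g' = -0.447 → β = 0.294
  β = 0.294: g = -0.0034, g' = -0.422 → β = 0.286
Converged at β = 0.286.
Compositions from xᵢ = zᵢ/(1+β(Kᵢ−1)), yᵢ = Kᵢxᵢ:
  A: x = 0.186, y = 0.375
  B: x = 0.235, y = 0.365
  C: x = 0.216, y = 0.103
  D: x = 0.290, y = 0.129
  E: x = 0.073, y = 0.027

β = 0.286, x_D = 0.290, y_D = 0.129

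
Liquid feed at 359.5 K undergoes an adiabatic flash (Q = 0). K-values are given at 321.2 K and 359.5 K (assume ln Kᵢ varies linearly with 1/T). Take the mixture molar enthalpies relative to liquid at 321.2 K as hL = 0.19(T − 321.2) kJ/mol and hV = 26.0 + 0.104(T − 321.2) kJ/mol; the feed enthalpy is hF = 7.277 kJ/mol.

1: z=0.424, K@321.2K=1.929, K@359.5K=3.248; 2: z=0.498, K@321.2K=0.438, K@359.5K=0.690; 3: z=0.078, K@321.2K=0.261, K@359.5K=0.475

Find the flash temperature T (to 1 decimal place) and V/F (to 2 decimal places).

Adiabatic flash: solve Rachford–Rice at each trial T, then check hF = ψ·hV(T) + (1−ψ)·hL(T).
  T = 321.2 K: K = (1.929, 0.438, 0.261), RR gives ψ = 0.103, H_out = 2.680 kJ/mol
  T = 359.5 K: K = (3.248, 0.690, 0.475), RR gives ψ = 0.959, H_out = 29.044 kJ/mol
  T = 340.4 K: K = (2.542, 0.557, 0.358), RR gives ψ = 0.522, H_out = 16.363 kJ/mol
  T = 330.8 K: K = (2.223, 0.496, 0.307), RR gives ψ = 0.327, H_out = 10.050 kJ/mol
  T = 326.0 K: K = (2.073, 0.466, 0.284), RR gives ψ = 0.221, H_out = 6.571 kJ/mol
  T = 328.4 K: K = (2.147, 0.481, 0.295), RR gives ψ = 0.275, H_out = 8.351 kJ/mol
  T = 327.2 K: K = (2.110, 0.474, 0.289), RR gives ψ = 0.248, H_out = 7.472 kJ/mol
Linear interpolation between T = 326.0 (H_out = 6.571) and T = 327.2 (H_out = 7.472) on hF = 7.277 gives T ≈ 326.9 K, at which ψ = 0.24.

T = 326.9 K, V/F = 0.24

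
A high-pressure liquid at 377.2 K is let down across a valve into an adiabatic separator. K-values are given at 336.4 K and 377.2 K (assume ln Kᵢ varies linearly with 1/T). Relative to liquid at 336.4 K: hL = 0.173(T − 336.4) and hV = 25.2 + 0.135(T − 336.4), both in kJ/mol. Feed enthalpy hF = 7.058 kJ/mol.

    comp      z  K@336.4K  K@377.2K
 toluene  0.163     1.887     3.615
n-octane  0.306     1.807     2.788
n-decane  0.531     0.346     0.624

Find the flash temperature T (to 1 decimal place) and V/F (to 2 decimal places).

Adiabatic flash: solve Rachford–Rice at each trial T, then check hF = ψ·hV(T) + (1−ψ)·hL(T).
  T = 336.4 K: K = (1.887, 1.807, 0.346), RR gives ψ = 0.081, H_out = 2.040 kJ/mol
  T = 377.2 K: K = (3.615, 2.788, 0.624), RR gives ψ = 0.986, H_out = 30.368 kJ/mol
  T = 356.8 K: K = (2.661, 2.273, 0.473), RR gives ψ = 0.509, H_out = 15.968 kJ/mol
  T = 346.6 K: K = (2.252, 2.033, 0.406), RR gives ψ = 0.310, H_out = 9.459 kJ/mol
  T = 341.5 K: K = (2.064, 1.918, 0.375), RR gives ψ = 0.202, H_out = 5.945 kJ/mol
  T = 344.1 K: K = (2.159, 1.977, 0.391), RR gives ψ = 0.259, H_out = 7.773 kJ/mol
  T = 342.8 K: K = (2.111, 1.947, 0.383), RR gives ψ = 0.231, H_out = 6.870 kJ/mol
Linear interpolation between T = 342.8 (H_out = 6.870) and T = 344.1 (H_out = 7.773) on hF = 7.058 gives T ≈ 343.1 K, at which ψ = 0.24.

T = 343.1 K, V/F = 0.24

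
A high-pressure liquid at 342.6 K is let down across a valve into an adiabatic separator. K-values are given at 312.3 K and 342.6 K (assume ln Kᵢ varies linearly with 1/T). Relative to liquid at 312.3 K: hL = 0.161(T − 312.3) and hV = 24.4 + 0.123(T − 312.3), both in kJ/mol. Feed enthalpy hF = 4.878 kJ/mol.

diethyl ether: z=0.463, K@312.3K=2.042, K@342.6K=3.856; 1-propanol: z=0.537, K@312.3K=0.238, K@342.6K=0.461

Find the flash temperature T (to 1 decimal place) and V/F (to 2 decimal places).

T = 315.7 K, V/F = 0.18

Adiabatic flash: solve Rachford–Rice at each trial T, then check hF = ψ·hV(T) + (1−ψ)·hL(T).
  T = 312.3 K: K = (2.042, 0.238), RR gives ψ = 0.092, H_out = 2.251 kJ/mol
  T = 342.6 K: K = (3.856, 0.461), RR gives ψ = 0.671, H_out = 20.477 kJ/mol
  T = 327.5 K: K = (2.851, 0.337), RR gives ψ = 0.408, H_out = 12.163 kJ/mol
  T = 319.9 K: K = (2.422, 0.284), RR gives ψ = 0.269, H_out = 7.717 kJ/mol
  T = 316.1 K: K = (2.226, 0.260), RR gives ψ = 0.188, H_out = 5.174 kJ/mol
  T = 314.2 K: K = (2.133, 0.249), RR gives ψ = 0.142, H_out = 3.771 kJ/mol
Linear interpolation between T = 314.2 (H_out = 3.771) and T = 316.1 (H_out = 5.174) on hF = 4.878 gives T ≈ 315.7 K, at which ψ = 0.18.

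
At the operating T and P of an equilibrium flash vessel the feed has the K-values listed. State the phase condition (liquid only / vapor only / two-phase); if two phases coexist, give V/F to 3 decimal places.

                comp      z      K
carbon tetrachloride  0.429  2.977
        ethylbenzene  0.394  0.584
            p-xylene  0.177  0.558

ΣzᵢKᵢ = 1.606; Σzᵢ/Kᵢ = 1.136.
Both exceed 1, so a two-phase solution exists.
Let ψ = V/F and solve Σ zᵢ(Kᵢ−1)/(1+ψ(Kᵢ−1)) = 0.
Newton iteration, ψ⁰ = 0.69:
  ψ = 0.690: g = 0.0163, g' = -0.506 → ψ = 0.722
Converged at ψ = 0.722.

two-phase, V/F = 0.722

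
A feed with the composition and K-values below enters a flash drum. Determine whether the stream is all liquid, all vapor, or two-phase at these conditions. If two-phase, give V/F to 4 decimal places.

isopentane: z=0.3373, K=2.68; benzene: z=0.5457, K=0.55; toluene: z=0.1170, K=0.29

two-phase, V/F = 0.2811

ΣzᵢKᵢ = 1.2380; Σzᵢ/Kᵢ = 1.5215.
Both exceed 1, so a two-phase solution exists.
Material balance + equilibrium reduce to Σ zᵢ(Kᵢ−1)/(1+ψ(Kᵢ−1)) = 0.
Iterate (Newton) starting at ψ = 0.5:
  ψ = 0.5000: g = -0.13768, g' = -0.6069 → ψ = 0.2732
  ψ = 0.2732: g = 0.00538, g' = -0.6817 → ψ = 0.2810
  ψ = 0.2810: g = 0.00002, g' = -0.6761 → ψ = 0.2811
Converged at ψ = 0.2811.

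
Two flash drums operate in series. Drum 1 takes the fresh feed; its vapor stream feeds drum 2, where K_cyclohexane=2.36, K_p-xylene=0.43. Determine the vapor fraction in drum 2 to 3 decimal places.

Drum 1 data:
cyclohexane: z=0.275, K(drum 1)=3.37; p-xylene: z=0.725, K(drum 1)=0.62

Drum 1:
Binary case is linear: z₁(K₁−1)(1+ψ₁(K₂−1)) + z₂(K₂−1)(1+ψ₁(K₁−1)) = 0
⇒ ψ₁ = [z₁(K₁−1)+z₂(K₂−1)] / [−(K₁−1)(K₂−1)] = 0.3763/0.9006 = 0.418
Drum-1 compositions:
  cyclohexane: x = 0.138, y = 0.466
  p-xylene: x = 0.862, y = 0.534
Drum-2 feed = drum-1 vapor: z₂ = (0.4657, 0.5343).
Drum 2:
Material balance + equilibrium reduce to Σ zᵢ(Kᵢ−1)/(1+ψ₂(Kᵢ−1)) = 0.
Feasibility: ΣzᵢKᵢ = 1.329, Σzᵢ/Kᵢ = 1.440 — both > 1, two phases present.
Newton iteration, ψ₂⁰ = 0.56:
  ψ₂ = 0.560: g = -0.0879, g' = -0.652 → ψ₂ = 0.425
  ψ₂ = 0.425: g = -0.0008, g' = -0.648 → ψ₂ = 0.424
Converged at ψ₂ = 0.424.
  cyclohexane: x = 0.295, y = 0.697
  p-xylene: x = 0.705, y = 0.303

V/F (drum 2) = 0.424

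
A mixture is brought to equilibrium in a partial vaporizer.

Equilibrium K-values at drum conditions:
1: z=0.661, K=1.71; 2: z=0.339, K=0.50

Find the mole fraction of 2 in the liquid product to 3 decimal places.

Rachford–Rice: g(ψ) = Σ zᵢ(Kᵢ−1)/(1+ψ(Kᵢ−1)) = 0.
g(0) = ΣzᵢKᵢ − 1 = 0.300 and g(1) = 1 − Σzᵢ/Kᵢ = -0.065, so a root lies in (0, 1).
Newton–Raphson from ψ = 0.43:
  ψ = 0.430: g = 0.1436, g' = -0.333 → ψ = 0.861
  ψ = 0.861: g = -0.0064, g' = -0.390 → ψ = 0.845
Converged at ψ = 0.845.
Compositions from xᵢ = zᵢ/(1+ψ(Kᵢ−1)), yᵢ = Kᵢxᵢ:
  1: x = 0.413, y = 0.707
  2: x = 0.587, y = 0.293

x_2 = 0.587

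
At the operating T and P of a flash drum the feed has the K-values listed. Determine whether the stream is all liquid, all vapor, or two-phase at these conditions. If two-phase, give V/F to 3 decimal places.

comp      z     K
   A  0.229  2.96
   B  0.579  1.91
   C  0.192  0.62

ΣzᵢKᵢ = 1.903; Σzᵢ/Kᵢ = 0.690.
Since Σzᵢ/Kᵢ < 1 the mixture is above its dew point — single vapor phase.

all vapor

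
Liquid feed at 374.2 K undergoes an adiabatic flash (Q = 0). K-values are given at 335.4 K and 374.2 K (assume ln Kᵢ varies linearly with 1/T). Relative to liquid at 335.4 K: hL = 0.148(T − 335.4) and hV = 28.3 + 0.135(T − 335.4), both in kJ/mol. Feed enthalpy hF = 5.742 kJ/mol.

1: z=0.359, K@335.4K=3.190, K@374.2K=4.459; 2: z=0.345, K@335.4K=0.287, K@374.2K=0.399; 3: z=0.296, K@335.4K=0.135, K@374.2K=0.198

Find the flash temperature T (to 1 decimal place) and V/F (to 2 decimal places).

T = 339.1 K, V/F = 0.18

Adiabatic flash: solve Rachford–Rice at each trial T, then check hF = ψ·hV(T) + (1−ψ)·hL(T).
  T = 335.4 K: K = (3.190, 0.287, 0.135), RR gives ψ = 0.165, H_out = 4.671 kJ/mol
  T = 374.2 K: K = (4.459, 0.399, 0.198), RR gives ψ = 0.329, H_out = 14.885 kJ/mol
  T = 354.8 K: K = (3.806, 0.341, 0.165), RR gives ψ = 0.255, H_out = 10.028 kJ/mol
  T = 345.1 K: K = (3.493, 0.314, 0.150), RR gives ψ = 0.213, H_out = 7.437 kJ/mol
  T = 340.2 K: K = (3.339, 0.300, 0.142), RR gives ψ = 0.190, H_out = 6.066 kJ/mol
  T = 337.8 K: K = (3.264, 0.294, 0.139), RR gives ψ = 0.178, H_out = 5.375 kJ/mol
Linear interpolation between T = 337.8 (H_out = 5.375) and T = 340.2 (H_out = 6.066) on hF = 5.742 gives T ≈ 339.1 K, at which ψ = 0.18.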